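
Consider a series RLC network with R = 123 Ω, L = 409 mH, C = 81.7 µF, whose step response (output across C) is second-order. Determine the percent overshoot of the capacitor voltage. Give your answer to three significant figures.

For a series RLC circuit (capacitor voltage as output), ω_n = 1/√(LC) = 1/√(409 mH · 81.7 µF) = 173 rad/s.
ζ = (R/2)·√(C/L) = (123/2)·√(81.7 µF/409 mH) = 0.869.
%OS = 100·exp(−πζ/√(1−ζ²)) = 0.399%.

%OS ≈ 0.399%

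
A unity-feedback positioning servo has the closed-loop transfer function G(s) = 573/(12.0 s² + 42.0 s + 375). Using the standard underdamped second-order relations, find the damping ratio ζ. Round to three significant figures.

ζ ≈ 0.313

Dividing through by 12.0: denominator becomes s² + 3.500 s + 31.25.
So ω_n = √31.25 = 5.59 rad/s and ζ = 3.500/(2·5.59) = 0.313.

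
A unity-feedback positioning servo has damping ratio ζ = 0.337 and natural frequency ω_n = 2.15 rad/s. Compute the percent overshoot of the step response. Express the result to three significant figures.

For an underdamped second-order system, %OS = 100·exp(−πζ/√(1−ζ²)).
πζ/√(1−ζ²) = π·0.337/√(1−0.114) = 1.124, so %OS = 100·e^(−1.124) = 32.5%.

%OS ≈ 32.5%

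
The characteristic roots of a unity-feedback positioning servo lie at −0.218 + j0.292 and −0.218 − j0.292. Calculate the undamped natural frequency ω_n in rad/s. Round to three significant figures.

With σ = 0.218, ω_d = 0.292: ω_n = √(σ²+ω_d²) = 0.364 rad/s, ζ = σ/ω_n = 0.598.

ω_n ≈ 0.364 rad/s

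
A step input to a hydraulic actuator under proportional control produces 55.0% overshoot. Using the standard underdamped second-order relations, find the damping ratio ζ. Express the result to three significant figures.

ζ ≈ 0.187

From %OS = 100·exp(−πζ/√(1−ζ²)), invert to get ζ = −ln(OS)/√(π² + ln²(OS)) with OS = 0.550.
−ln 0.550 = 0.5978, so ζ = 0.5978/√(π² + 0.3574) = 0.187.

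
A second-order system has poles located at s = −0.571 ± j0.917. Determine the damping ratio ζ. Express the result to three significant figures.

The poles are at −σ ± jω_d with σ = 0.571 and ω_d = 0.917, so ω_n = √(σ²+ω_d²) = 1.08 rad/s and ζ = σ/ω_n = 0.529.

ζ ≈ 0.529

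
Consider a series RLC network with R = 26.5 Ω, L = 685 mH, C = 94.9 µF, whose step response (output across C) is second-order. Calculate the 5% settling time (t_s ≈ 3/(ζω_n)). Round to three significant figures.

t_s ≈ 0.155 s

For a series RLC circuit (capacitor voltage as output), ω_n = 1/√(LC) = 1/√(685 mH · 94.9 µF) = 124 rad/s.
ζ = (R/2)·√(C/L) = (26.5/2)·√(94.9 µF/685 mH) = 0.156.
t_s ≈ 3/(ζω_n) = 0.155 s.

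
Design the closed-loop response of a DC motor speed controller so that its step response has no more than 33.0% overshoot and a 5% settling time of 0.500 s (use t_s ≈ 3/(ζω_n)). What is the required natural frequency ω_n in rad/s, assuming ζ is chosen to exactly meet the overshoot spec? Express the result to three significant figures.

ω_n ≈ 18.0 rad/s

ζ = −ln(OS)/√(π² + (ln OS)²). With OS = 0.330, ln OS = −1.109 and ζ = 1.109/3.331 = 0.333.
From t_s ≈ 3/(ζω_n): ω_n = 3/(ζ·t_s) = 3/(0.333·0.500) = 18.0 rad/s.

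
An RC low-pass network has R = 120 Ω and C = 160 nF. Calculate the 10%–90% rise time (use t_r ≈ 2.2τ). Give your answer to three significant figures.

t_r ≈ 0.0000422 s

τ = RC = 120 × 160 nF = 0.0000192 s.
t_r ≈ 2.2τ = 0.0000422 s.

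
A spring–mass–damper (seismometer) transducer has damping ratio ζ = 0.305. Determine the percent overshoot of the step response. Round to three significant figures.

%OS ≈ 36.6%

For an underdamped second-order system, %OS = 100·exp(−πζ/√(1−ζ²)).
πζ/√(1−ζ²) = π·0.305/√(1−0.0930) = 1.006, so %OS = 100·e^(−1.006) = 36.6%.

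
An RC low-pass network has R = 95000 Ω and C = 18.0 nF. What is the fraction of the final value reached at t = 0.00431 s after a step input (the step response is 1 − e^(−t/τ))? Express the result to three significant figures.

y/y_∞ ≈ 0.920

τ = RC = 95000 × 18.0 nF = 0.00171 s.
y(t)/y_∞ = 1 − e^(−t/τ) = 1 − e^(−0.00431/0.00171) = 1 − e^(−2.52) = 0.920.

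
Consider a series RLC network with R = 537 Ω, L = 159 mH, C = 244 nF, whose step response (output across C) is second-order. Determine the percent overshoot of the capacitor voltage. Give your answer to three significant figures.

For a series RLC circuit (capacitor voltage as output), ω_n = 1/√(LC) = 1/√(159 mH · 244 nF) = 5080 rad/s.
ζ = (R/2)·√(C/L) = (537/2)·√(244 nF/159 mH) = 0.333.
%OS = 100 e^{−πζ/√(1−ζ²)} with ζ = 0.333 gives 33.0%.

%OS ≈ 33.0%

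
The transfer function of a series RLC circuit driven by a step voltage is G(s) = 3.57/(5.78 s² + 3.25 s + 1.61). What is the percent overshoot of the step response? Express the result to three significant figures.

%OS ≈ 13.8%

Dividing through by 5.78: denominator becomes s² + 0.5623 s + 0.2785.
So ω_n = √0.2785 = 0.528 rad/s and ζ = 0.5623/(2·0.528) = 0.533.
Overshoot: exp(−π·0.533/√(1−0.533²)) = 0.138, i.e. 13.8%.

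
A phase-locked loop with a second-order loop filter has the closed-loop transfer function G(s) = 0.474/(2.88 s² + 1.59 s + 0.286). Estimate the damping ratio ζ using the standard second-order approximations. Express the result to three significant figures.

ζ ≈ 0.876

Dividing through by 2.88: denominator becomes s² + 0.5521 s + 0.09931.
So ω_n = √0.09931 = 0.315 rad/s and ζ = 0.5521/(2·0.315) = 0.876.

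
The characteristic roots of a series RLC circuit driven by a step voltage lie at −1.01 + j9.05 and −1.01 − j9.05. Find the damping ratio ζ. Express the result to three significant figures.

With σ = 1.01, ω_d = 9.05: ω_n = √(σ²+ω_d²) = 9.11 rad/s, ζ = σ/ω_n = 0.111.

ζ ≈ 0.111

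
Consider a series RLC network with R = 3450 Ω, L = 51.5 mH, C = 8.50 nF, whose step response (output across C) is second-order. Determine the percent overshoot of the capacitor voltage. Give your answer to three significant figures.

%OS ≈ 4.57%

For a series RLC circuit (capacitor voltage as output), ω_n = 1/√(LC) = 1/√(51.5 mH · 8.50 nF) = 47800 rad/s.
ζ = (R/2)·√(C/L) = (3450/2)·√(8.50 nF/51.5 mH) = 0.701.
Overshoot: exp(−π·0.701/√(1−0.701²)) = 0.0457, i.e. 4.57%.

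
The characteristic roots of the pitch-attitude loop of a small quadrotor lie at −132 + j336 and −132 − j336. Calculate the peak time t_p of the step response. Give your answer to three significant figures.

t_p ≈ 0.00935 s

t_p = π/ω_d with ω_d = 336 (the imaginary part), so t_p = 0.00935 s.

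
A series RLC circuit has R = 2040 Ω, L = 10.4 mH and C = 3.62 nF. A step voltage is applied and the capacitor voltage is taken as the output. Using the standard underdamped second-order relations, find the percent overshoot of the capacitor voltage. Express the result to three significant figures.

%OS ≈ 9.37%

For a series RLC circuit (capacitor voltage as output), ω_n = 1/√(LC) = 1/√(10.4 mH · 3.62 nF) = 163000 rad/s.
ζ = (R/2)·√(C/L) = (2040/2)·√(3.62 nF/10.4 mH) = 0.602.
%OS = 100·exp(−πζ/√(1−ζ²)) = 9.37%.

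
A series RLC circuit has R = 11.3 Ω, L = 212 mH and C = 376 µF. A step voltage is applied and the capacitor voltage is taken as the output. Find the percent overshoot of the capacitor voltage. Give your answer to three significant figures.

%OS ≈ 46.3%

For a series RLC circuit (capacitor voltage as output), ω_n = 1/√(LC) = 1/√(212 mH · 376 µF) = 112 rad/s.
ζ = (R/2)·√(C/L) = (11.3/2)·√(376 µF/212 mH) = 0.238.
Overshoot: exp(−π·0.238/√(1−0.238²)) = 0.463, i.e. 46.3%.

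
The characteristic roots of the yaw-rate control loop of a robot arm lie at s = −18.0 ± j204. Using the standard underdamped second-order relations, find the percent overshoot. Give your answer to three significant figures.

|pole| = ω_n = √(18.0² + 204²) = 205 rad/s; ζ = cos θ = σ/ω_n = 0.0879.
%OS = 100 e^{−πζ/√(1−ζ²)} with ζ = 0.0879 gives 75.8%.

%OS ≈ 75.8%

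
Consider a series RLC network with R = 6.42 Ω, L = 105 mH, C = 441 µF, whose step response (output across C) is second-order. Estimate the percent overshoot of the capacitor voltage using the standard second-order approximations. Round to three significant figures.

For a series RLC circuit (capacitor voltage as output), ω_n = 1/√(LC) = 1/√(105 mH · 441 µF) = 147 rad/s.
ζ = (R/2)·√(C/L) = (6.42/2)·√(441 µF/105 mH) = 0.208.
%OS = 100 e^{−πζ/√(1−ζ²)} with ζ = 0.208 gives 51.3%.

%OS ≈ 51.3%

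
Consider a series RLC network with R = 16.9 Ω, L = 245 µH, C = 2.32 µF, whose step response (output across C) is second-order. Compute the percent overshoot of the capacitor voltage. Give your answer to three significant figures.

For a series RLC circuit (capacitor voltage as output), ω_n = 1/√(LC) = 1/√(245 µH · 2.32 µF) = 41900 rad/s.
ζ = (R/2)·√(C/L) = (16.9/2)·√(2.32 µF/245 µH) = 0.822.
Overshoot: exp(−π·0.822/√(1−0.822²)) = 0.0107, i.e. 1.07%.

%OS ≈ 1.07%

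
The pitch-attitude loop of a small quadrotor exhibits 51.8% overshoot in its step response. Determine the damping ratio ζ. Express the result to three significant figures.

ζ ≈ 0.205

Inverting the overshoot relation: ζ = |ln 0.518|/√(π² + ln²0.518) = 0.205.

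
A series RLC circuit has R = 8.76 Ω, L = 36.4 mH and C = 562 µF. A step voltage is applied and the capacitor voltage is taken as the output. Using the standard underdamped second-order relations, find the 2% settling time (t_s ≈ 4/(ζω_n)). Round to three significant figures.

For a series RLC circuit (capacitor voltage as output), ω_n = 1/√(LC) = 1/√(36.4 mH · 562 µF) = 221 rad/s.
ζ = (R/2)·√(C/L) = (8.76/2)·√(562 µF/36.4 mH) = 0.544.
t_s ≈ 4/(ζω_n) = 0.0332 s.

t_s ≈ 0.0332 s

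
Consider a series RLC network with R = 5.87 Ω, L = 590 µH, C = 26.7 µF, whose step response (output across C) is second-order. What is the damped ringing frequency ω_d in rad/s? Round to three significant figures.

For a series RLC circuit (capacitor voltage as output), ω_n = 1/√(LC) = 1/√(590 µH · 26.7 µF) = 7970 rad/s.
ζ = (R/2)·√(C/L) = (5.87/2)·√(26.7 µF/590 µH) = 0.624.
ω_d = 7970·√(1 − 0.624²) = 6220 rad/s.

ω_d ≈ 6220 rad/s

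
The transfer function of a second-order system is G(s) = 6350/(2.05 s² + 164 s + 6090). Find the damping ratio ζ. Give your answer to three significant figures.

Dividing through by 2.05: denominator becomes s² + 80.00 s + 2971.
So ω_n = √2971 = 54.5 rad/s and ζ = 80.00/(2·54.5) = 0.734.

ζ ≈ 0.734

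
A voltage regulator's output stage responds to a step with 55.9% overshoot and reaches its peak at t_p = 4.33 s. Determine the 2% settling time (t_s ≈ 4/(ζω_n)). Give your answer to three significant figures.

t_s ≈ 29.8 s

The overshoot fixes ζ = −ln(OS)/√(π²+ln²(OS)) = 0.182.
t_p = π/ω_d ⇒ ω_d = 0.726 rad/s; then ω_n = ω_d/√(1−ζ²) = 0.738 rad/s.
t_s ≈ 4/(ζω_n) = 4/(0.182·0.738) = 29.8 s.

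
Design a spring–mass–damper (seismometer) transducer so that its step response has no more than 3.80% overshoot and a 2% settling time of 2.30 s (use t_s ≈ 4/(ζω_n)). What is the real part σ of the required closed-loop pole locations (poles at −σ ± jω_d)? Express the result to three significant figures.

The settling-time spec alone fixes σ = ζω_n = 4/t_s = 4/2.30 = 1.74.
(Overshoot then fixes ζ = 0.721 and hence ω_d = σ·√(1−ζ²)/ζ = 1.67 rad/s.)

σ ≈ 1.74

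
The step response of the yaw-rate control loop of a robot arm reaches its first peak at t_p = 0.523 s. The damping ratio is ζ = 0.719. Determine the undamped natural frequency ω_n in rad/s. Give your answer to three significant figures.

ω_n ≈ 8.64 rad/s

Peak time t_p = π/ω_d, so ω_d = π/t_p = π/0.523 = 6.01 rad/s.
ω_n = ω_d/√(1−ζ²) = 6.01/√0.483 = 8.64 rad/s.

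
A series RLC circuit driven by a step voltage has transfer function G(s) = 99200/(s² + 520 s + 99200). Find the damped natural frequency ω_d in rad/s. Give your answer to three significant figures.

ω_n = √99200 = 315 rad/s; ζ = 520/(2·315) = 0.826.
ω_d = ω_n√(1−ζ²) = 178 rad/s.

ω_d ≈ 178 rad/s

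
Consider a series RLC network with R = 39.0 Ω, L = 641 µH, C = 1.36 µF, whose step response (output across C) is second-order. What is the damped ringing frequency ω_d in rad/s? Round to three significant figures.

For a series RLC circuit (capacitor voltage as output), ω_n = 1/√(LC) = 1/√(641 µH · 1.36 µF) = 33900 rad/s.
ζ = (R/2)·√(C/L) = (39.0/2)·√(1.36 µF/641 µH) = 0.898.
The damped frequency ω_d = ω_n√(1−ζ²) = 14900 rad/s.

ω_d ≈ 14900 rad/s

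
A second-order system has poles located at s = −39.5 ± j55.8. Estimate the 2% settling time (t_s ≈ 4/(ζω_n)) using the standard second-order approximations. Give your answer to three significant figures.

t_s ≈ 0.101 s

For poles at −σ ± jω_d, ζω_n = σ = 39.5, so t_s ≈ 4/σ = 0.101 s.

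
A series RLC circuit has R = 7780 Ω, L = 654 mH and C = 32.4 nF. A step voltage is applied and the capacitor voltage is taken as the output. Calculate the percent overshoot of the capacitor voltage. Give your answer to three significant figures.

For a series RLC circuit (capacitor voltage as output), ω_n = 1/√(LC) = 1/√(654 mH · 32.4 nF) = 6870 rad/s.
ζ = (R/2)·√(C/L) = (7780/2)·√(32.4 nF/654 mH) = 0.866.
%OS = 100 e^{−πζ/√(1−ζ²)} with ζ = 0.866 gives 0.435%.

%OS ≈ 0.435%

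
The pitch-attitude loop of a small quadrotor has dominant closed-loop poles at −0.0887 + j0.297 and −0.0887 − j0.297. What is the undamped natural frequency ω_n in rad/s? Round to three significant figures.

ω_n ≈ 0.310 rad/s

The poles are at −σ ± jω_d with σ = 0.0887 and ω_d = 0.297, so ω_n = √(σ²+ω_d²) = 0.310 rad/s and ζ = σ/ω_n = 0.286.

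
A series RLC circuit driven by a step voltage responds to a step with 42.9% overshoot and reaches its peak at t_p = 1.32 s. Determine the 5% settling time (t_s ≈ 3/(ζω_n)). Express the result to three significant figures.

t_s ≈ 4.68 s

ζ from %OS: ζ = |ln 0.429|/√(π²+ln²0.429) = 0.260.
From t_p = π/ω_d, ω_d = π/1.32 = 2.38 rad/s, so ω_n = ω_d/√(1−ζ²) = 2.46 rad/s.
t_s ≈ 3/(ζω_n) = 3/(0.260·2.46) = 4.68 s.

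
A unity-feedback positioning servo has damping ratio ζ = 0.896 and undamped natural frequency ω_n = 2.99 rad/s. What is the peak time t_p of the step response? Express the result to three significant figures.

The damped frequency is ω_d = ω_n√(1−ζ²) = 2.99·√(1−0.803) = 1.33 rad/s.
Peak time t_p = π/ω_d = π/1.33 = 2.37 s.

t_p ≈ 2.37 s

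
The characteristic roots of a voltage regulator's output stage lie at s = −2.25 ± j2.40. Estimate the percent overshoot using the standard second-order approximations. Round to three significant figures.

%OS ≈ 5.26%

|pole| = ω_n = √(2.25² + 2.40²) = 3.29 rad/s; ζ = cos θ = σ/ω_n = 0.684.
Overshoot: exp(−π·0.684/√(1−0.684²)) = 0.0526, i.e. 5.26%.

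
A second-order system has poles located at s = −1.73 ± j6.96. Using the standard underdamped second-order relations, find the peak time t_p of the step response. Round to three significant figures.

t_p ≈ 0.451 s

t_p = π/ω_d with ω_d = 6.96 (the imaginary part), so t_p = 0.451 s.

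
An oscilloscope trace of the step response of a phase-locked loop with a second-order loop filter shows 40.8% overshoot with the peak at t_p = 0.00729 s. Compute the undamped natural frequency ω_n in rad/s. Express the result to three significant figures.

ω_n ≈ 448 rad/s

From the overshoot, ζ = −ln(OS)/√(π²+ln²(OS)) = 0.274.
t_p = π/ω_d ⇒ ω_d = 431 rad/s; then ω_n = ω_d/√(1−ζ²) = 448 rad/s.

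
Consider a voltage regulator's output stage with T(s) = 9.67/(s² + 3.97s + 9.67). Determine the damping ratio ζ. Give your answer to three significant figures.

Comparing the denominator to s² + 2ζω_n s + ω_n²: ω_n = √9.67 = 3.11 rad/s, and 2ζω_n = 3.97 so ζ = 3.97/(2·3.11) = 0.638.

ζ ≈ 0.638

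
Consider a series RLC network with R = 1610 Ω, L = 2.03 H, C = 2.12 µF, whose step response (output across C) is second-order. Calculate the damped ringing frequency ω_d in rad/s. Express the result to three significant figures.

ω_d ≈ 274 rad/s

For a series RLC circuit (capacitor voltage as output), ω_n = 1/√(LC) = 1/√(2.03 H · 2.12 µF) = 482 rad/s.
ζ = (R/2)·√(C/L) = (1610/2)·√(2.12 µF/2.03 H) = 0.823.
ω_d = 482·√(1 − 0.823²) = 274 rad/s.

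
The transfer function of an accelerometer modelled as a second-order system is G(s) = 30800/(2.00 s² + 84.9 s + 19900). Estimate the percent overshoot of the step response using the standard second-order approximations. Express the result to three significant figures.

%OS ≈ 50.5%

Dividing through by 2.00: denominator becomes s² + 42.45 s + 9950.
So ω_n = √9950 = 99.7 rad/s and ζ = 42.45/(2·99.7) = 0.213.
%OS = 100·exp(−πζ/√(1−ζ²)) = 50.5%.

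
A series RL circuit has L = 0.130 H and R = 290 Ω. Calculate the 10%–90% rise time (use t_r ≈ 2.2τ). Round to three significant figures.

τ = L/R = 0.130/290 = 0.000448 s.
t_r ≈ 2.2τ = 0.000986 s.

t_r ≈ 0.000986 s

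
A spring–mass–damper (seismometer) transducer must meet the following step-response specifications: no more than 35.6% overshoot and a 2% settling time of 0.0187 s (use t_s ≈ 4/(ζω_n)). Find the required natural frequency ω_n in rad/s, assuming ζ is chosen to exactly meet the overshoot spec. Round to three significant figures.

Inverting the overshoot relation: ζ = |ln 0.356|/√(π² + ln²0.356) = 0.312.
From t_s ≈ 4/(ζω_n): ω_n = 4/(ζ·t_s) = 4/(0.312·0.0187) = 685 rad/s.

ω_n ≈ 685 rad/s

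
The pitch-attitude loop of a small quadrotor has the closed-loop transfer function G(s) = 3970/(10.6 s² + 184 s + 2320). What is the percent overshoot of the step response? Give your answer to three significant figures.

%OS ≈ 10.3%

Dividing through by 10.6: denominator becomes s² + 17.36 s + 218.9.
So ω_n = √218.9 = 14.8 rad/s and ζ = 17.36/(2·14.8) = 0.587.
%OS = 100 e^{−πζ/√(1−ζ²)} with ζ = 0.587 gives 10.3%.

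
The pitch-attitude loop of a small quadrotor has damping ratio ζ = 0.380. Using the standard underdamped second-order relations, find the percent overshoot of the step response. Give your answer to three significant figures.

For an underdamped second-order system, %OS = 100·exp(−πζ/√(1−ζ²)).
πζ/√(1−ζ²) = π·0.380/√(1−0.144) = 1.291, so %OS = 100·e^(−1.291) = 27.5%.

%OS ≈ 27.5%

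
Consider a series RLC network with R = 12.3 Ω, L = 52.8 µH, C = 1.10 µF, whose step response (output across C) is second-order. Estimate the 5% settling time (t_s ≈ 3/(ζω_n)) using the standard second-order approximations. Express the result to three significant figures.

For a series RLC circuit (capacitor voltage as output), ω_n = 1/√(LC) = 1/√(52.8 µH · 1.10 µF) = 131000 rad/s.
ζ = (R/2)·√(C/L) = (12.3/2)·√(1.10 µF/52.8 µH) = 0.888.
t_s ≈ 3/(ζω_n) = 0.0000258 s.

t_s ≈ 0.0000258 s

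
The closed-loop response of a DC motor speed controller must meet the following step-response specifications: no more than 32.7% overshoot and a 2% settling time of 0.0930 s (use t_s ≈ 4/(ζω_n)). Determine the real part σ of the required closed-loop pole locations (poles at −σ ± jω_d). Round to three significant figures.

σ ≈ 43.0

The settling-time spec alone fixes σ = ζω_n = 4/t_s = 4/0.0930 = 43.0.
(Overshoot then fixes ζ = 0.335 and hence ω_d = σ·√(1−ζ²)/ζ = 121 rad/s.)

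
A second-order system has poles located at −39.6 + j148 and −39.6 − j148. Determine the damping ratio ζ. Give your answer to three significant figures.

|pole| = ω_n = √(39.6² + 148²) = 153 rad/s; ζ = cos θ = σ/ω_n = 0.258.

ζ ≈ 0.258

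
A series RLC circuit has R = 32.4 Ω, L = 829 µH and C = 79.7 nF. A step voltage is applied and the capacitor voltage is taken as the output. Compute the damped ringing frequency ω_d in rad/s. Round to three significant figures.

ω_d ≈ 121000 rad/s

For a series RLC circuit (capacitor voltage as output), ω_n = 1/√(LC) = 1/√(829 µH · 79.7 nF) = 123000 rad/s.
ζ = (R/2)·√(C/L) = (32.4/2)·√(79.7 nF/829 µH) = 0.159.
ω_d = 123000·√(1 − 0.159²) = 121000 rad/s.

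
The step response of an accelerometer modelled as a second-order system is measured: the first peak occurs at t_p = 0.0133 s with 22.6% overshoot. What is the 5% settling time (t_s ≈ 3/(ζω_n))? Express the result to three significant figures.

The overshoot fixes ζ = −ln(OS)/√(π²+ln²(OS)) = 0.428.
From t_p = π/ω_d, ω_d = π/0.0133 = 236 rad/s, so ω_n = ω_d/√(1−ζ²) = 261 rad/s.
t_s ≈ 3/(ζω_n) = 3/(0.428·261) = 0.0268 s.

t_s ≈ 0.0268 s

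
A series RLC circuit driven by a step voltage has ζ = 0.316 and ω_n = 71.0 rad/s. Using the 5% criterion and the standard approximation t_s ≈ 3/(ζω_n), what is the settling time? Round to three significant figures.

t_s ≈ 3/(ζω_n) = 3/(0.316 × 71.0) = 0.134 s.

t_s ≈ 0.134 s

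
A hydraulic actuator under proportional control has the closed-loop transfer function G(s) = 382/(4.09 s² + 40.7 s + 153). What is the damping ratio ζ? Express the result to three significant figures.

ζ ≈ 0.813

Dividing through by 4.09: denominator becomes s² + 9.951 s + 37.41.
So ω_n = √37.41 = 6.12 rad/s and ζ = 9.951/(2·6.12) = 0.813.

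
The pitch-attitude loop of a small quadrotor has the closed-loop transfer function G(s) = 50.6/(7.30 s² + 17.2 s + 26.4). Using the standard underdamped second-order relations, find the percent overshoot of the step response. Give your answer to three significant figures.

%OS ≈ 8.38%

Dividing through by 7.30: denominator becomes s² + 2.356 s + 3.616.
So ω_n = √3.616 = 1.90 rad/s and ζ = 2.356/(2·1.90) = 0.619.
Overshoot: exp(−π·0.619/√(1−0.619²)) = 0.0838, i.e. 8.38%.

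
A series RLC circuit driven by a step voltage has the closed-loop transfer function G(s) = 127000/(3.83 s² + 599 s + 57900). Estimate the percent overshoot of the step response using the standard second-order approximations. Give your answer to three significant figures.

Dividing through by 3.83: denominator becomes s² + 156.4 s + 15120.
So ω_n = √15120 = 123 rad/s and ζ = 156.4/(2·123) = 0.636.
%OS = 100 e^{−πζ/√(1−ζ²)} with ζ = 0.636 gives 7.51%.

%OS ≈ 7.51%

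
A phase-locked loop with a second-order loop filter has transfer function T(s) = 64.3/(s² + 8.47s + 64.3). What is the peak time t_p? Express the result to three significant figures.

Comparing the denominator to s² + 2ζω_n s + ω_n²: ω_n = √64.3 = 8.02 rad/s, and 2ζω_n = 8.47 so ζ = 8.47/(2·8.02) = 0.528.
The damped frequency ω_d = ω_n√(1−ζ²) = 6.81 rad/s. Then t_p = π/ω_d = 0.461 s.

t_p ≈ 0.461 s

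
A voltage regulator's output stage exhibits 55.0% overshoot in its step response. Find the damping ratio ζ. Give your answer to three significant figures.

ζ ≈ 0.187

ζ = −ln(OS)/√(π² + (ln OS)²). With OS = 0.550, ln OS = −0.5978 and ζ = 0.5978/3.198 = 0.187.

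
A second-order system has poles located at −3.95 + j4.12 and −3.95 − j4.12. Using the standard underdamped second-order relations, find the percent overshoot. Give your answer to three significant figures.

%OS ≈ 4.92%

With σ = 3.95, ω_d = 4.12: ω_n = √(σ²+ω_d²) = 5.71 rad/s, ζ = σ/ω_n = 0.692.
%OS = 100·exp(−πζ/√(1−ζ²)) = 4.92%.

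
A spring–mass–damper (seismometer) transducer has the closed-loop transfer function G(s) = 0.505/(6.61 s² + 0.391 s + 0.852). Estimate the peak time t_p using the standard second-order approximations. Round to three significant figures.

t_p ≈ 8.78 s

Dividing through by 6.61: denominator becomes s² + 0.05915 s + 0.1289.
So ω_n = √0.1289 = 0.359 rad/s and ζ = 0.05915/(2·0.359) = 0.0824.
ω_d = 0.359·√(1 − 0.0824²) = 0.358 rad/s. t_p = π/ω_d = 8.78 s.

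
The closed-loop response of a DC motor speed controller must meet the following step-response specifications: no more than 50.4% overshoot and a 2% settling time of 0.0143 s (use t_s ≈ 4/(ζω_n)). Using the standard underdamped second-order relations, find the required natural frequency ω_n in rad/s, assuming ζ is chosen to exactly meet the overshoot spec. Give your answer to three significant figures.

Inverting the overshoot relation: ζ = |ln 0.504|/√(π² + ln²0.504) = 0.213.
From t_s ≈ 4/(ζω_n): ω_n = 4/(ζ·t_s) = 4/(0.213·0.0143) = 1310 rad/s.

ω_n ≈ 1310 rad/s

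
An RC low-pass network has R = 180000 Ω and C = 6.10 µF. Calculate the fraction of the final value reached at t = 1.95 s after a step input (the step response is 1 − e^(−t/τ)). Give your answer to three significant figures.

τ = RC = 180000 × 6.10 µF = 1.10 s.
y(t)/y_∞ = 1 − e^(−t/τ) = 1 − e^(−1.95/1.10) = 1 − e^(−1.78) = 0.831.

y/y_∞ ≈ 0.831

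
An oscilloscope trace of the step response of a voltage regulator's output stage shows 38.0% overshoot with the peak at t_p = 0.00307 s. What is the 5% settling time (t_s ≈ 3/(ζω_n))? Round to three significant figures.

The overshoot fixes ζ = −ln(OS)/√(π²+ln²(OS)) = 0.294.
t_p = π/ω_d ⇒ ω_d = 1020 rad/s; then ω_n = ω_d/√(1−ζ²) = 1070 rad/s.
t_s ≈ 3/(ζω_n) = 3/(0.294·1070) = 0.00952 s.

t_s ≈ 0.00952 s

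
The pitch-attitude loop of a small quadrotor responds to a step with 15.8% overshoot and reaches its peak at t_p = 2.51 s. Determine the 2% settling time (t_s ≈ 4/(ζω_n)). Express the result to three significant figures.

t_s ≈ 5.44 s

ζ from %OS: ζ = |ln 0.158|/√(π²+ln²0.158) = 0.506.
t_p = π/ω_d ⇒ ω_d = 1.25 rad/s; then ω_n = ω_d/√(1−ζ²) = 1.45 rad/s.
t_s ≈ 4/(ζω_n) = 4/(0.506·1.45) = 5.44 s.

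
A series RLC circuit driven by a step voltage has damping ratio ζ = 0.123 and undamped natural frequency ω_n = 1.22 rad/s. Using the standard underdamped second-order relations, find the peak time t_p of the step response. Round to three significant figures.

t_p ≈ 2.59 s

The damped frequency is ω_d = ω_n√(1−ζ²) = 1.22·√(1−0.0151) = 1.21 rad/s.
Peak time t_p = π/ω_d = π/1.21 = 2.59 s.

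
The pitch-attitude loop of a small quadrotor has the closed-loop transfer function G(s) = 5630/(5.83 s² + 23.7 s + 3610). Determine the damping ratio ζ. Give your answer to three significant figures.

Dividing through by 5.83: denominator becomes s² + 4.065 s + 619.2.
So ω_n = √619.2 = 24.9 rad/s and ζ = 4.065/(2·24.9) = 0.0817.

ζ ≈ 0.0817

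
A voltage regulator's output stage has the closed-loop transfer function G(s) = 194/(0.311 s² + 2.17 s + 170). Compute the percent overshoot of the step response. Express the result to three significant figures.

%OS ≈ 62.2%

Dividing through by 0.311: denominator becomes s² + 6.977 s + 546.6.
So ω_n = √546.6 = 23.4 rad/s and ζ = 6.977/(2·23.4) = 0.149.
%OS = 100·exp(−πζ/√(1−ζ²)) = 62.2%.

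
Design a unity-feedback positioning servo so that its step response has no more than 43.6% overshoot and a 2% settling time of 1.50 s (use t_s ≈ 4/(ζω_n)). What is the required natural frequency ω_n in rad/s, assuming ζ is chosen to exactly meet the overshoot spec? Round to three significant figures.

Inverting the overshoot relation: ζ = |ln 0.436|/√(π² + ln²0.436) = 0.255.
Then ω_n = 4/(ζ t_s) = 4/(0.255 × 1.50) = 10.4 rad/s.

ω_n ≈ 10.4 rad/s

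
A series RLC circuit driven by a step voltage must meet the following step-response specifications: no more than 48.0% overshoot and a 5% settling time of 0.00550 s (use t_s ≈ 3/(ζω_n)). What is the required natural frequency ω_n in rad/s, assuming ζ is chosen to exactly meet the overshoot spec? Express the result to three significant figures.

ζ = −ln(OS)/√(π² + (ln OS)²). With OS = 0.480, ln OS = −0.7340 and ζ = 0.7340/3.226 = 0.228.
From t_s ≈ 3/(ζω_n): ω_n = 3/(ζ·t_s) = 3/(0.228·0.00550) = 2400 rad/s.

ω_n ≈ 2400 rad/s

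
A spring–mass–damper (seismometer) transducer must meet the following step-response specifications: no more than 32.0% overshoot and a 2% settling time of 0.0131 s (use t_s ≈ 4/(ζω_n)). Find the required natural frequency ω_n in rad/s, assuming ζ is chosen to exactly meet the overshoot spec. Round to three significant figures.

ω_n ≈ 896 rad/s

ζ = −ln(OS)/√(π² + (ln OS)²). With OS = 0.320, ln OS = −1.139 and ζ = 1.139/3.342 = 0.341.
From t_s ≈ 4/(ζω_n): ω_n = 4/(ζ·t_s) = 4/(0.341·0.0131) = 896 rad/s.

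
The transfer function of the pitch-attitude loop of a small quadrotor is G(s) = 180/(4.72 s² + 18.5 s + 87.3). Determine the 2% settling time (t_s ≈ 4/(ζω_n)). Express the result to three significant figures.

Dividing through by 4.72: denominator becomes s² + 3.919 s + 18.50.
So ω_n = √18.50 = 4.30 rad/s and ζ = 3.919/(2·4.30) = 0.456.
t_s ≈ 4/(ζω_n) = 2.04 s.

t_s ≈ 2.04 s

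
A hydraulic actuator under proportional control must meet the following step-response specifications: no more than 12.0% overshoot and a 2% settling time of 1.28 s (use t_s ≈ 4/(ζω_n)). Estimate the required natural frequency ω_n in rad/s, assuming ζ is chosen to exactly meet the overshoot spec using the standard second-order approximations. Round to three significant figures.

ζ = −ln(OS)/√(π² + (ln OS)²). With OS = 0.120, ln OS = −2.120 and ζ = 2.120/3.790 = 0.559.
From t_s ≈ 4/(ζω_n): ω_n = 4/(ζ·t_s) = 4/(0.559·1.28) = 5.59 rad/s.

ω_n ≈ 5.59 rad/s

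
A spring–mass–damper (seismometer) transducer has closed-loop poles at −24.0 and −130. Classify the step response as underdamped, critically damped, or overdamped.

overdamped

Since the poles are distinct, negative and real, the response is overdamped.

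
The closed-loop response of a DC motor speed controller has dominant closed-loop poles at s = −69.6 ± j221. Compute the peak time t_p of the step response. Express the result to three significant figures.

t_p = π/ω_d with ω_d = 221 (the imaginary part), so t_p = 0.0142 s.

t_p ≈ 0.0142 s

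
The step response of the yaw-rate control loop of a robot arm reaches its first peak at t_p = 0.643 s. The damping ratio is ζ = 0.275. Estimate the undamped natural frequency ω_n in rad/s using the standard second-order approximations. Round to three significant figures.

ω_n ≈ 5.08 rad/s

Peak time t_p = π/ω_d, so ω_d = π/t_p = π/0.643 = 4.89 rad/s.
ω_n = ω_d/√(1−ζ²) = 4.89/√0.924 = 5.08 rad/s.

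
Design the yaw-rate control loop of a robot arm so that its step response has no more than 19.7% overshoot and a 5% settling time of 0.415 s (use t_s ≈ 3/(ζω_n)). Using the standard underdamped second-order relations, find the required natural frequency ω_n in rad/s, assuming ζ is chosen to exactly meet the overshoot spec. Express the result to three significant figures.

ω_n ≈ 15.7 rad/s

From %OS = 100·exp(−πζ/√(1−ζ²)), invert to get ζ = −ln(OS)/√(π² + ln²(OS)) with OS = 0.197.
−ln 0.197 = 1.625, so ζ = 1.625/√(π² + 2.639) = 0.459.
Then ω_n = 3/(ζ t_s) = 3/(0.459 × 0.415) = 15.7 rad/s.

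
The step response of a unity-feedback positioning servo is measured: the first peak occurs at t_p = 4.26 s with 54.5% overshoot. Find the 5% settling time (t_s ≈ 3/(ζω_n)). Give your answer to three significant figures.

ζ from %OS: ζ = |ln 0.545|/√(π²+ln²0.545) = 0.190.
t_p = π/ω_d ⇒ ω_d = 0.737 rad/s; then ω_n = ω_d/√(1−ζ²) = 0.751 rad/s.
t_s ≈ 3/(ζω_n) = 3/(0.190·0.751) = 21.1 s.

t_s ≈ 21.1 s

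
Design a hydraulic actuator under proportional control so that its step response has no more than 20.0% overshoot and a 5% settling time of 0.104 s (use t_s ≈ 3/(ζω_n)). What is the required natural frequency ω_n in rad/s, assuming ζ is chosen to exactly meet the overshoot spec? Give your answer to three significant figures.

From %OS = 100·exp(−πζ/√(1−ζ²)), invert to get ζ = −ln(OS)/√(π² + ln²(OS)) with OS = 0.200.
−ln 0.200 = 1.609, so ζ = 1.609/√(π² + 2.590) = 0.456.
From t_s ≈ 3/(ζω_n): ω_n = 3/(ζ·t_s) = 3/(0.456·0.104) = 63.3 rad/s.

ω_n ≈ 63.3 rad/s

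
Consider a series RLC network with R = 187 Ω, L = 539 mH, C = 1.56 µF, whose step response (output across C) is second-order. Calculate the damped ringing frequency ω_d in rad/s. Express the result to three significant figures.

ω_d ≈ 1080 rad/s

For a series RLC circuit (capacitor voltage as output), ω_n = 1/√(LC) = 1/√(539 mH · 1.56 µF) = 1090 rad/s.
ζ = (R/2)·√(C/L) = (187/2)·√(1.56 µF/539 mH) = 0.159.
ω_d = ω_n√(1−ζ²) = 1080 rad/s.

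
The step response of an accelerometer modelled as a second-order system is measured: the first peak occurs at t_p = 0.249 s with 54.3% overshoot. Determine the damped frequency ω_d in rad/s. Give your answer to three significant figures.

ω_d ≈ 12.6 rad/s

t_p = π/ω_d, so ω_d = π/0.249 = 12.6 rad/s.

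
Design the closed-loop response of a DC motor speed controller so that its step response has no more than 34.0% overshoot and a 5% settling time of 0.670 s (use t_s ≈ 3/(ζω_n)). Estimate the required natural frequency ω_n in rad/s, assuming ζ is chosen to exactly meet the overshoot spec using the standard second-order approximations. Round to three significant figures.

ω_n ≈ 13.8 rad/s

ζ = −ln(OS)/√(π² + (ln OS)²). With OS = 0.340, ln OS = −1.079 and ζ = 1.079/3.322 = 0.325.
Then ω_n = 3/(ζ t_s) = 3/(0.325 × 0.670) = 13.8 rad/s.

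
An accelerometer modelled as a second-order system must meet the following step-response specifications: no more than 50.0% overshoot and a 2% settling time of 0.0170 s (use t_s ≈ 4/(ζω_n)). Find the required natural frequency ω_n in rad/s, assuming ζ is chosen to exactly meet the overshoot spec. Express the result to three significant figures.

Inverting the overshoot relation: ζ = |ln 0.500|/√(π² + ln²0.500) = 0.215.
Then ω_n = 4/(ζ t_s) = 4/(0.215 × 0.0170) = 1090 rad/s.

ω_n ≈ 1090 rad/s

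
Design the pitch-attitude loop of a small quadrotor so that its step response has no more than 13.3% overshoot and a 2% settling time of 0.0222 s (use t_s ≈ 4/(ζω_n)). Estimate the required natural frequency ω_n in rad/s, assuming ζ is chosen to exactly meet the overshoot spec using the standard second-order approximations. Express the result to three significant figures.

Inverting the overshoot relation: ζ = |ln 0.133|/√(π² + ln²0.133) = 0.540.
Then ω_n = 4/(ζ t_s) = 4/(0.540 × 0.0222) = 333 rad/s.

ω_n ≈ 333 rad/s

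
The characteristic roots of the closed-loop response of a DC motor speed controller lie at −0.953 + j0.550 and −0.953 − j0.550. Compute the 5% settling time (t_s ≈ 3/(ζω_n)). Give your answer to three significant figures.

t_s ≈ 3.15 s

For poles at −σ ± jω_d, ζω_n = σ = 0.953, so t_s ≈ 3/σ = 3.15 s.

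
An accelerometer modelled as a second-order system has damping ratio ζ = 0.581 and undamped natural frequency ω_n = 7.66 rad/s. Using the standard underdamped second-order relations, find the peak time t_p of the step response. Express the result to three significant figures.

The damped frequency is ω_d = ω_n√(1−ζ²) = 7.66·√(1−0.338) = 6.23 rad/s.
Peak time t_p = π/ω_d = π/6.23 = 0.504 s.

t_p ≈ 0.504 s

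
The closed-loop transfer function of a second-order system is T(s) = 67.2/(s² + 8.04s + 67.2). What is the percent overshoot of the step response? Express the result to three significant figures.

%OS ≈ 17.1%

Comparing the denominator to s² + 2ζω_n s + ω_n²: ω_n = √67.2 = 8.20 rad/s, and 2ζω_n = 8.04 so ζ = 8.04/(2·8.20) = 0.490.
%OS = 100·exp(−πζ/√(1−ζ²)) = 17.1%.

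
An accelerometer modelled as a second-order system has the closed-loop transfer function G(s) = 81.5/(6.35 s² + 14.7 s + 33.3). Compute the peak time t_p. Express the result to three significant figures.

Dividing through by 6.35: denominator becomes s² + 2.315 s + 5.244.
So ω_n = √5.244 = 2.29 rad/s and ζ = 2.315/(2·2.29) = 0.505.
ω_d = 2.29·√(1 − 0.505²) = 1.98 rad/s. t_p = π/ω_d = 1.59 s.

t_p ≈ 1.59 s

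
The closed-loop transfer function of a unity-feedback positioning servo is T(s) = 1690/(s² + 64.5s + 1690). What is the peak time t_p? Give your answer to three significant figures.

Matching coefficients with s² + 2ζω_n s + ω_n² gives ω_n² = 1690 ⇒ ω_n = 41.1 rad/s, and ζ = 64.5/(2ω_n) = 0.784.
ω_d = ω_n√(1−ζ²) = 25.5 rad/s. Then t_p = π/ω_d = 0.123 s.

t_p ≈ 0.123 s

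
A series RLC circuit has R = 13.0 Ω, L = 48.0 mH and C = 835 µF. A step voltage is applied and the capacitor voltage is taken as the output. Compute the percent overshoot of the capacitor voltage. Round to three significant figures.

%OS ≈ 0.534%

For a series RLC circuit (capacitor voltage as output), ω_n = 1/√(LC) = 1/√(48.0 mH · 835 µF) = 158 rad/s.
ζ = (R/2)·√(C/L) = (13.0/2)·√(835 µF/48.0 mH) = 0.857.
%OS = 100 e^{−πζ/√(1−ζ²)} with ζ = 0.857 gives 0.534%.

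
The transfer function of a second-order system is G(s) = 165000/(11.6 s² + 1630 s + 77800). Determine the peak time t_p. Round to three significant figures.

Dividing through by 11.6: denominator becomes s² + 140.5 s + 6707.
So ω_n = √6707 = 81.9 rad/s and ζ = 140.5/(2·81.9) = 0.858.
ω_d = 81.9·√(1 − 0.858²) = 42.1 rad/s. t_p = π/ω_d = 0.0747 s.

t_p ≈ 0.0747 s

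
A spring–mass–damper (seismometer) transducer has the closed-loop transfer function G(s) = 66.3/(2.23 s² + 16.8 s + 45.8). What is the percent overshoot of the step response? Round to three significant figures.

%OS ≈ 0.913%

Dividing through by 2.23: denominator becomes s² + 7.534 s + 20.54.
So ω_n = √20.54 = 4.53 rad/s and ζ = 7.534/(2·4.53) = 0.831.
%OS = 100·exp(−πζ/√(1−ζ²)) = 0.913%.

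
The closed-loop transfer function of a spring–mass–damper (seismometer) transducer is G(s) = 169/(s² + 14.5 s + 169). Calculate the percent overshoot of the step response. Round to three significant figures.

ω_n = √169 = 13.0 rad/s; ζ = 14.5/(2·13.0) = 0.558.
%OS = 100·exp(−πζ/√(1−ζ²)) = 12.1%.

%OS ≈ 12.1%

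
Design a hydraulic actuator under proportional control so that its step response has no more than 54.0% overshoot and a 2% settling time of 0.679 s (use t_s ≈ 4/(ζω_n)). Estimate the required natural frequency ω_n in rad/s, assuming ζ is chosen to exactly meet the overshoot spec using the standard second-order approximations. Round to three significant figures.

ζ = −ln(OS)/√(π² + (ln OS)²). With OS = 0.540, ln OS = −0.6162 and ζ = 0.6162/3.201 = 0.192.
From t_s ≈ 4/(ζω_n): ω_n = 4/(ζ·t_s) = 4/(0.192·0.679) = 30.6 rad/s.

ω_n ≈ 30.6 rad/s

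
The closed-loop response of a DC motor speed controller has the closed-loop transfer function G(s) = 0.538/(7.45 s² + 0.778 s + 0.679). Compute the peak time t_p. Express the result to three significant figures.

t_p ≈ 10.6 s

Dividing through by 7.45: denominator becomes s² + 0.1044 s + 0.09114.
So ω_n = √0.09114 = 0.302 rad/s and ζ = 0.1044/(2·0.302) = 0.173.
ω_d = ω_n√(1−ζ²) = 0.297 rad/s. t_p = π/ω_d = 10.6 s.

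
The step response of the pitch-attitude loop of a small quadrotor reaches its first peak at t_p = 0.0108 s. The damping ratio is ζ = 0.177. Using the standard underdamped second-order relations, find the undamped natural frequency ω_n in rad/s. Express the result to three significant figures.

ω_n ≈ 296 rad/s

Peak time t_p = π/ω_d, so ω_d = π/t_p = π/0.0108 = 291 rad/s.
ω_n = ω_d/√(1−ζ²) = 291/√0.969 = 296 rad/s.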